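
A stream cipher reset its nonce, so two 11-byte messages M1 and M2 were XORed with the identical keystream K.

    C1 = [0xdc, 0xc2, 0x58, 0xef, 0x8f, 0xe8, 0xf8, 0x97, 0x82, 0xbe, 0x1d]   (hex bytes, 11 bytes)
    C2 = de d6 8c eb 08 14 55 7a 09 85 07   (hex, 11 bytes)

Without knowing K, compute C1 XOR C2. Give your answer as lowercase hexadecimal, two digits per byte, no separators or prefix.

C1 ⊕ C2 = (M1 ⊕ K) ⊕ (M2 ⊕ K) = M1 ⊕ M2 — the shared key cancels under XOR.
byte 0: dc ⊕ de = 02
byte 1: c2 ⊕ d6 = 14
byte 2: 58 ⊕ 8c = d4
byte 3: ef ⊕ eb = 04
byte 4: 8f ⊕ 08 = 87
byte 5: e8 ⊕ 14 = fc
byte 6: f8 ⊕ 55 = ad
byte 7: 97 ⊕ 7a = ed
byte 8: 82 ⊕ 09 = 8b
byte 9: be ⊕ 85 = 3b
byte 10: 1d ⊕ 07 = 1a

0214d40487fcaded8b3b1a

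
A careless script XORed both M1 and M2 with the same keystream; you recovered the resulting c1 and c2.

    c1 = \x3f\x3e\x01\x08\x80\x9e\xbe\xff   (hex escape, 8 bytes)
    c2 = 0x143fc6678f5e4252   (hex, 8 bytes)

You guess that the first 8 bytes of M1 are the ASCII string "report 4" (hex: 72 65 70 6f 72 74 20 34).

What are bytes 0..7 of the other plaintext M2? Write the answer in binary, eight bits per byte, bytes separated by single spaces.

First, c1 ⊕ c2 = (M1 ⊕ K) ⊕ (M2 ⊕ K) = M1 ⊕ M2, so the key drops out. Then M2 = (M1 ⊕ M2) ⊕ M1 over the first 8 bytes.
byte 0: (3f ^ 14) ^ 72 = 2b ^ 72 = 59
byte 1: (3e ^ 3f) ^ 65 = 01 ^ 65 = 64
byte 2: (01 ^ c6) ^ 70 = c7 ^ 70 = b7
byte 3: (08 ^ 67) ^ 6f = 6f ^ 6f = 00
byte 4: (80 ^ 8f) ^ 72 = 0f ^ 72 = 7d
byte 5: (9e ^ 5e) ^ 74 = c0 ^ 74 = b4
byte 6: (be ^ 42) ^ 20 = fc ^ 20 = dc
byte 7: (ff ^ 52) ^ 34 = ad ^ 34 = 99

01011001 01100100 10110111 00000000 01111101 10110100 11011100 10011001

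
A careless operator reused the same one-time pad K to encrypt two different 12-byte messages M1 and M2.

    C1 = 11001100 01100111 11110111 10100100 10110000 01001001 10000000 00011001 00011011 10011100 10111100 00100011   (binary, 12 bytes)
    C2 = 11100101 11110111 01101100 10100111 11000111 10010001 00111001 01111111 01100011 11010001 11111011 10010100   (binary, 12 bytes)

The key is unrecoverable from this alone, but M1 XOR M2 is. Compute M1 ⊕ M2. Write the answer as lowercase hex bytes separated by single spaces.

C1 ⊕ C2 = (M1 ⊕ K) ⊕ (M2 ⊕ K) = M1 ⊕ M2 — the shared key cancels under XOR.
cc xor e5 = 29
67 xor f7 = 90
f7 xor 6c = 9b
a4 xor a7 = 03
b0 xor c7 = 77
49 xor 91 = d8
80 xor 39 = b9
19 xor 7f = 66
1b xor 63 = 78
9c xor d1 = 4d
bc xor fb = 47
23 xor 94 = b7

29 90 9b 03 77 d8 b9 66 78 4d 47 b7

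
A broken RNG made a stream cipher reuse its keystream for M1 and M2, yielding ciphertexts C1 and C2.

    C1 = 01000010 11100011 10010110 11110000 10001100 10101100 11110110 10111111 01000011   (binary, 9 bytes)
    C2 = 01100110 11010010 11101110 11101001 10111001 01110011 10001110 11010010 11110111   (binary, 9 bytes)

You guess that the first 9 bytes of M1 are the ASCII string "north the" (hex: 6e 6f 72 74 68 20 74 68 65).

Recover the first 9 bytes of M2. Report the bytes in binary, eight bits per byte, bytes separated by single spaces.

01001010 01011110 00001010 01101101 01011101 11111111 00001100 00000101 11010001

First, C1 ⊕ C2 = (M1 ⊕ K) ⊕ (M2 ⊕ K) = M1 ⊕ M2, so the key drops out. Then M2 = (M1 ⊕ M2) ⊕ M1 over the first 9 bytes.
byte 0: (42 ^ 66) ^ 6e = 24 ^ 6e = 4a
byte 1: (e3 ^ d2) ^ 6f = 31 ^ 6f = 5e
byte 2: (96 ^ ee) ^ 72 = 78 ^ 72 = 0a
byte 3: (f0 ^ e9) ^ 74 = 19 ^ 74 = 6d
byte 4: (8c ^ b9) ^ 68 = 35 ^ 68 = 5d
byte 5: (ac ^ 73) ^ 20 = df ^ 20 = ff
byte 6: (f6 ^ 8e) ^ 74 = 78 ^ 74 = 0c
byte 7: (bf ^ d2) ^ 68 = 6d ^ 68 = 05
byte 8: (43 ^ f7) ^ 65 = b4 ^ 65 = d1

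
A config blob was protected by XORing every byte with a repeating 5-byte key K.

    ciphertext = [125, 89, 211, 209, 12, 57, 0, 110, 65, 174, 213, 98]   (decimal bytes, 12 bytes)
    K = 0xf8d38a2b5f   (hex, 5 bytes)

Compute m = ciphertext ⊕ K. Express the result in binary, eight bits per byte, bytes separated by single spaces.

The 5-byte key repeats, so the effective keystream is f8 d3 8a 2b 5f f8 d3 8a 2b 5f f8 d3.
byte 0: 7d ⊕ f8 = 85
byte 1: 59 ⊕ d3 = 8a
byte 2: d3 ⊕ 8a = 59
byte 3: d1 ⊕ 2b = fa
byte 4: 0c ⊕ 5f = 53
byte 5: 39 ⊕ f8 = c1
byte 6: 00 ⊕ d3 = d3
byte 7: 6e ⊕ 8a = e4
byte 8: 41 ⊕ 2b = 6a
byte 9: ae ⊕ 5f = f1
byte 10: d5 ⊕ f8 = 2d
byte 11: 62 ⊕ d3 = b1

10000101 10001010 01011001 11111010 01010011 11000001 11010011 11100100 01101010 11110001 00101101 10110001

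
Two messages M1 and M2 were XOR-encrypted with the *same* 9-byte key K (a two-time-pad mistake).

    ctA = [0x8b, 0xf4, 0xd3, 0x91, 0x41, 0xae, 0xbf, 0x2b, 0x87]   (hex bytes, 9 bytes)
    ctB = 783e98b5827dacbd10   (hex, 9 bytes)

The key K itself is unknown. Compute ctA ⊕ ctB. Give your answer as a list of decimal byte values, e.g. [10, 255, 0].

[243, 202, 75, 36, 195, 211, 19, 150, 151]

ctA ⊕ ctB = (M1 ⊕ K) ⊕ (M2 ⊕ K) = M1 ⊕ M2 — the shared key cancels under XOR.
byte 0: 10001011 xor 01111000 = 11110011
byte 1: 11110100 xor 00111110 = 11001010
byte 2: 11010011 xor 10011000 = 01001011
byte 3: 10010001 xor 10110101 = 00100100
byte 4: 01000001 xor 10000010 = 11000011
byte 5: 10101110 xor 01111101 = 11010011
byte 6: 10111111 xor 10101100 = 00010011
byte 7: 00101011 xor 10111101 = 10010110
byte 8: 10000111 xor 00010000 = 10010111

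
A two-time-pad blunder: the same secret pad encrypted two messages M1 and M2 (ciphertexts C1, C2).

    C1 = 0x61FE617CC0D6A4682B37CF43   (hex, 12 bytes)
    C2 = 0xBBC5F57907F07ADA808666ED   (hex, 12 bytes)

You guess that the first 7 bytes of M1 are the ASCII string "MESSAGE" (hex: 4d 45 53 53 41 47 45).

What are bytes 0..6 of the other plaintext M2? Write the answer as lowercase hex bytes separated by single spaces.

97 7e c7 56 86 61 9b

First, C1 ⊕ C2 = (M1 ⊕ K) ⊕ (M2 ⊕ K) = M1 ⊕ M2, so the key drops out. Then M2 = (M1 ⊕ M2) ⊕ M1 over the first 7 bytes.
byte 0: (61 xor bb) xor 4d = da xor 4d = 97
byte 1: (fe xor c5) xor 45 = 3b xor 45 = 7e
byte 2: (61 xor f5) xor 53 = 94 xor 53 = c7
byte 3: (7c xor 79) xor 53 = 05 xor 53 = 56
byte 4: (c0 xor 07) xor 41 = c7 xor 41 = 86
byte 5: (d6 xor f0) xor 47 = 26 xor 47 = 61
byte 6: (a4 xor 7a) xor 45 = de xor 45 = 9b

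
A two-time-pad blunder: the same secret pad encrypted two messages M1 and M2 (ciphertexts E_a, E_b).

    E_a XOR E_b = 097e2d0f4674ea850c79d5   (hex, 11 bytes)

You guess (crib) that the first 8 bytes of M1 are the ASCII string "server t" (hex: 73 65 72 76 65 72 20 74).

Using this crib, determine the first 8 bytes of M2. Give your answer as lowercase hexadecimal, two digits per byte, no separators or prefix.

7a1b5f792306caf1

Since E_a ⊕ E_b = M1 ⊕ M2, XORing with the guessed M1 bytes yields the corresponding M2 bytes: M2 = (E_a ⊕ E_b) ⊕ M1.
byte 0:   9 ^ 115 = 122
byte 1: 126 ^ 101 =  27
byte 2:  45 ^ 114 =  95
byte 3:  15 ^ 118 = 121
byte 4:  70 ^ 101 =  35
byte 5: 116 ^ 114 =   6
byte 6: 234 ^  32 = 202
byte 7: 133 ^ 116 = 241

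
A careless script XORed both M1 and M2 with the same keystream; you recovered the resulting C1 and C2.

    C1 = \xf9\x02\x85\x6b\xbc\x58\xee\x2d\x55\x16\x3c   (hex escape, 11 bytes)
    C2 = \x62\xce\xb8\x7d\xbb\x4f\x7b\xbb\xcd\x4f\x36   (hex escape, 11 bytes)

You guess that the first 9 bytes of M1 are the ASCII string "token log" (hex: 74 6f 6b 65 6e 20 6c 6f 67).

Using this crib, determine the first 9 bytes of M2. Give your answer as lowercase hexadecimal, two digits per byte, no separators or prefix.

efa356736937f9f9ff

First, C1 ⊕ C2 = (M1 ⊕ K) ⊕ (M2 ⊕ K) = M1 ⊕ M2, so the key drops out. Then M2 = (M1 ⊕ M2) ⊕ M1 over the first 9 bytes.
byte 0: (f9 XOR 62) XOR 74 = 9b XOR 74 = ef
byte 1: (02 XOR ce) XOR 6f = cc XOR 6f = a3
byte 2: (85 XOR b8) XOR 6b = 3d XOR 6b = 56
byte 3: (6b XOR 7d) XOR 65 = 16 XOR 65 = 73
byte 4: (bc XOR bb) XOR 6e = 07 XOR 6e = 69
byte 5: (58 XOR 4f) XOR 20 = 17 XOR 20 = 37
byte 6: (ee XOR 7b) XOR 6c = 95 XOR 6c = f9
byte 7: (2d XOR bb) XOR 6f = 96 XOR 6f = f9
byte 8: (55 XOR cd) XOR 67 = 98 XOR 67 = ff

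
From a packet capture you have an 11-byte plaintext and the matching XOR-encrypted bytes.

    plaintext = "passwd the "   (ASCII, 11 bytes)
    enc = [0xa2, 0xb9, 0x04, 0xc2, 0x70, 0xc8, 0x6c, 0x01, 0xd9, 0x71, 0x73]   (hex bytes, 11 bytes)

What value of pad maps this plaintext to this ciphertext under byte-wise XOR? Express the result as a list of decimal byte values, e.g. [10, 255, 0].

Since enc = plaintext ⊕ pad, XORing both sides with plaintext gives pad = plaintext ⊕ enc.
01110000 xor 10100010 = 11010010
01100001 xor 10111001 = 11011000
01110011 xor 00000100 = 01110111
01110011 xor 11000010 = 10110001
01110111 xor 01110000 = 00000111
01100100 xor 11001000 = 10101100
00100000 xor 01101100 = 01001100
01110100 xor 00000001 = 01110101
01101000 xor 11011001 = 10110001
01100101 xor 01110001 = 00010100
00100000 xor 01110011 = 01010011

[210, 216, 119, 177, 7, 172, 76, 117, 177, 20, 83]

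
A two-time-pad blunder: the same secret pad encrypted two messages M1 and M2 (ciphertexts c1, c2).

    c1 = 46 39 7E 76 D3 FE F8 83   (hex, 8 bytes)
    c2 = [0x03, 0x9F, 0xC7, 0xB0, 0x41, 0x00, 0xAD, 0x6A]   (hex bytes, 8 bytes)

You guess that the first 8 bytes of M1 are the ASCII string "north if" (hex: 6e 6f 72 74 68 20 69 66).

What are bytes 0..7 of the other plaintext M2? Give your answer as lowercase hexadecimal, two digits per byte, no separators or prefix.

2bc9cbb2fade3c8f

First, c1 ⊕ c2 = (M1 ⊕ K) ⊕ (M2 ⊕ K) = M1 ⊕ M2, so the key drops out. Then M2 = (M1 ⊕ M2) ⊕ M1 over the first 8 bytes.
byte 0: (46 ^ 03) ^ 6e = 45 ^ 6e = 2b
byte 1: (39 ^ 9f) ^ 6f = a6 ^ 6f = c9
byte 2: (7e ^ c7) ^ 72 = b9 ^ 72 = cb
byte 3: (76 ^ b0) ^ 74 = c6 ^ 74 = b2
byte 4: (d3 ^ 41) ^ 68 = 92 ^ 68 = fa
byte 5: (fe ^ 00) ^ 20 = fe ^ 20 = de
byte 6: (f8 ^ ad) ^ 69 = 55 ^ 69 = 3c
byte 7: (83 ^ 6a) ^ 66 = e9 ^ 66 = 8f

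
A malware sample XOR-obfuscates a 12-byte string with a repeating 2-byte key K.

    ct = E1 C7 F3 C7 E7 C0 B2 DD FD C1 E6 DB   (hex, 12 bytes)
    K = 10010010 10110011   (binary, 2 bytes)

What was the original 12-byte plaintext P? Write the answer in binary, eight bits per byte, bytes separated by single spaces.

01110011 01110100 01100001 01110100 01110101 01110011 00100000 01101110 01101111 01110010 01110100 01101000

The 2-byte key repeats, so the effective keystream is 92 b3 92 b3 92 b3 92 b3 92 b3 92 b3.
byte 0: e1 ^ 92 = 73
byte 1: c7 ^ b3 = 74
byte 2: f3 ^ 92 = 61
byte 3: c7 ^ b3 = 74
byte 4: e7 ^ 92 = 75
byte 5: c0 ^ b3 = 73
byte 6: b2 ^ 92 = 20
byte 7: dd ^ b3 = 6e
byte 8: fd ^ 92 = 6f
byte 9: c1 ^ b3 = 72
byte 10: e6 ^ 92 = 74
byte 11: db ^ b3 = 68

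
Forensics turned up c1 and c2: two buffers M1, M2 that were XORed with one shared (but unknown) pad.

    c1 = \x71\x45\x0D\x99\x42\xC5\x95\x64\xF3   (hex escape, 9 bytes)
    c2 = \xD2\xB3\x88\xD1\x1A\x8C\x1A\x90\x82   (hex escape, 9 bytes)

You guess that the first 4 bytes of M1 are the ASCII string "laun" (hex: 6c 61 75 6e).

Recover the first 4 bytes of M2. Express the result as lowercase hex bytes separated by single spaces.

First, c1 ⊕ c2 = (M1 ⊕ K) ⊕ (M2 ⊕ K) = M1 ⊕ M2, so the key drops out. Then M2 = (M1 ⊕ M2) ⊕ M1 over the first 4 bytes.
byte 0: (71 XOR d2) XOR 6c = a3 XOR 6c = cf
byte 1: (45 XOR b3) XOR 61 = f6 XOR 61 = 97
byte 2: (0d XOR 88) XOR 75 = 85 XOR 75 = f0
byte 3: (99 XOR d1) XOR 6e = 48 XOR 6e = 26

cf 97 f0 26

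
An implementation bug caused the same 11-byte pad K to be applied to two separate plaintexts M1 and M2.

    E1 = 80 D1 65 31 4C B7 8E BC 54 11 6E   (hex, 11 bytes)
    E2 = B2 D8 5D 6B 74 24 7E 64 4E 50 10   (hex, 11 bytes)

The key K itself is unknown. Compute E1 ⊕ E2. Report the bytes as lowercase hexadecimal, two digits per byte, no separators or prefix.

3209385a3893f0d81a417e

E1 ⊕ E2 = (M1 ⊕ K) ⊕ (M2 ⊕ K) = M1 ⊕ M2 — the shared key cancels under XOR.
80 XOR b2 = 32
d1 XOR d8 = 09
65 XOR 5d = 38
31 XOR 6b = 5a
4c XOR 74 = 38
b7 XOR 24 = 93
8e XOR 7e = f0
bc XOR 64 = d8
54 XOR 4e = 1a
11 XOR 50 = 41
6e XOR 10 = 7e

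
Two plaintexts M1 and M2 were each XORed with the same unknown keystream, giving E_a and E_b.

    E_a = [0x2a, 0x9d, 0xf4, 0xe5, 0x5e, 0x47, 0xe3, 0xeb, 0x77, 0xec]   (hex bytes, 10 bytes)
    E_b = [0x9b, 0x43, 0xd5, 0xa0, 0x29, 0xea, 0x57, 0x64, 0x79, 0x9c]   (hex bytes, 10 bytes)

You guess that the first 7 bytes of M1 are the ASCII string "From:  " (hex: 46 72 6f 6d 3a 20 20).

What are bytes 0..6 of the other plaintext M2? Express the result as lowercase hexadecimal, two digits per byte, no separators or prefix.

f7ac4e284d8d94

First, E_a ⊕ E_b = (M1 ⊕ K) ⊕ (M2 ⊕ K) = M1 ⊕ M2, so the key drops out. Then M2 = (M1 ⊕ M2) ⊕ M1 over the first 7 bytes.
byte 0: (2a ⊕ 9b) ⊕ 46 = b1 ⊕ 46 = f7
byte 1: (9d ⊕ 43) ⊕ 72 = de ⊕ 72 = ac
byte 2: (f4 ⊕ d5) ⊕ 6f = 21 ⊕ 6f = 4e
byte 3: (e5 ⊕ a0) ⊕ 6d = 45 ⊕ 6d = 28
byte 4: (5e ⊕ 29) ⊕ 3a = 77 ⊕ 3a = 4d
byte 5: (47 ⊕ ea) ⊕ 20 = ad ⊕ 20 = 8d
byte 6: (e3 ⊕ 57) ⊕ 20 = b4 ⊕ 20 = 94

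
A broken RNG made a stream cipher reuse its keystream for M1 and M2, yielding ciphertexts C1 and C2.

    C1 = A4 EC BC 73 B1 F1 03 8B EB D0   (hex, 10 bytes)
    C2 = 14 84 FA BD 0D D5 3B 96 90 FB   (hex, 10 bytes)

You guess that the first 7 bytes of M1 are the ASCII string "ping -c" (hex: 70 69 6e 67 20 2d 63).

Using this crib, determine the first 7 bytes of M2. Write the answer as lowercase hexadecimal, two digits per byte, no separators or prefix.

c00128a99c095b

First, C1 ⊕ C2 = (M1 ⊕ K) ⊕ (M2 ⊕ K) = M1 ⊕ M2, so the key drops out. Then M2 = (M1 ⊕ M2) ⊕ M1 over the first 7 bytes.
byte 0: (a4 XOR 14) XOR 70 = b0 XOR 70 = c0
byte 1: (ec XOR 84) XOR 69 = 68 XOR 69 = 01
byte 2: (bc XOR fa) XOR 6e = 46 XOR 6e = 28
byte 3: (73 XOR bd) XOR 67 = ce XOR 67 = a9
byte 4: (b1 XOR 0d) XOR 20 = bc XOR 20 = 9c
byte 5: (f1 XOR d5) XOR 2d = 24 XOR 2d = 09
byte 6: (03 XOR 3b) XOR 63 = 38 XOR 63 = 5b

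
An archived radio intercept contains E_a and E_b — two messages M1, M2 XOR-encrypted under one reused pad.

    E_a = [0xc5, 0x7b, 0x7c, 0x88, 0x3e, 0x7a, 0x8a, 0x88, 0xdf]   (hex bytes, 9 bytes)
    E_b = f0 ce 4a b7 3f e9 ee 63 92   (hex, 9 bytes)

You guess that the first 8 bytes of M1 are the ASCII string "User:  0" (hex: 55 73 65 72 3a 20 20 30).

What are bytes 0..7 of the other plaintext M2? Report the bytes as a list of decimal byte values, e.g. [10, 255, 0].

First, E_a ⊕ E_b = (M1 ⊕ K) ⊕ (M2 ⊕ K) = M1 ⊕ M2, so the key drops out. Then M2 = (M1 ⊕ M2) ⊕ M1 over the first 8 bytes.
byte 0: (c5 xor f0) xor 55 = 35 xor 55 = 60
byte 1: (7b xor ce) xor 73 = b5 xor 73 = c6
byte 2: (7c xor 4a) xor 65 = 36 xor 65 = 53
byte 3: (88 xor b7) xor 72 = 3f xor 72 = 4d
byte 4: (3e xor 3f) xor 3a = 01 xor 3a = 3b
byte 5: (7a xor e9) xor 20 = 93 xor 20 = b3
byte 6: (8a xor ee) xor 20 = 64 xor 20 = 44
byte 7: (88 xor 63) xor 30 = eb xor 30 = db

[96, 198, 83, 77, 59, 179, 68, 219]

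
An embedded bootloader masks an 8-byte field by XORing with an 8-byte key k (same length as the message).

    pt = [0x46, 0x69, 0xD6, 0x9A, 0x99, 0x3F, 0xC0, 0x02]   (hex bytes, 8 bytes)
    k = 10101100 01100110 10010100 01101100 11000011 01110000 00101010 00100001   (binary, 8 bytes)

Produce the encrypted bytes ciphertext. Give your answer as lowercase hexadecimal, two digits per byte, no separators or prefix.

ea0f42f65a4fea23

XOR is its own inverse, so applying the key byte-wise gives the result directly.
46 xor ac = ea
69 xor 66 = 0f
d6 xor 94 = 42
9a xor 6c = f6
99 xor c3 = 5a
3f xor 70 = 4f
c0 xor 2a = ea
02 xor 21 = 23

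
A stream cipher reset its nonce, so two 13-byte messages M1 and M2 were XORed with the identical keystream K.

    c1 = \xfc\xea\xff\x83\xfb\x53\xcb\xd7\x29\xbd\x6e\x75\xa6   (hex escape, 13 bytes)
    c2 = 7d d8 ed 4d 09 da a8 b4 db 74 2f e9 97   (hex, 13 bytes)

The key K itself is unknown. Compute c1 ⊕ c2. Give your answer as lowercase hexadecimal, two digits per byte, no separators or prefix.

813212cef2896363f2c9419c31

c1 ⊕ c2 = (M1 ⊕ K) ⊕ (M2 ⊕ K) = M1 ⊕ M2 — the shared key cancels under XOR.
fc ^ 7d = 81
ea ^ d8 = 32
ff ^ ed = 12
83 ^ 4d = ce
fb ^ 09 = f2
53 ^ da = 89
cb ^ a8 = 63
d7 ^ b4 = 63
29 ^ db = f2
bd ^ 74 = c9
6e ^ 2f = 41
75 ^ e9 = 9c
a6 ^ 97 = 31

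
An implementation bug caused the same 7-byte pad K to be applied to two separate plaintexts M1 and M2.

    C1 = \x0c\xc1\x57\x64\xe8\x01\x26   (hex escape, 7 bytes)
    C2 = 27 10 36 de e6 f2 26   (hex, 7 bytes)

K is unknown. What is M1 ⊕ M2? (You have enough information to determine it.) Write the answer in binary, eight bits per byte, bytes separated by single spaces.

00101011 11010001 01100001 10111010 00001110 11110011 00000000

C1 ⊕ C2 = (M1 ⊕ K) ⊕ (M2 ⊕ K) = M1 ⊕ M2 — the shared key cancels under XOR.
0c ⊕ 27 = 2b
c1 ⊕ 10 = d1
57 ⊕ 36 = 61
64 ⊕ de = ba
e8 ⊕ e6 = 0e
01 ⊕ f2 = f3
26 ⊕ 26 = 00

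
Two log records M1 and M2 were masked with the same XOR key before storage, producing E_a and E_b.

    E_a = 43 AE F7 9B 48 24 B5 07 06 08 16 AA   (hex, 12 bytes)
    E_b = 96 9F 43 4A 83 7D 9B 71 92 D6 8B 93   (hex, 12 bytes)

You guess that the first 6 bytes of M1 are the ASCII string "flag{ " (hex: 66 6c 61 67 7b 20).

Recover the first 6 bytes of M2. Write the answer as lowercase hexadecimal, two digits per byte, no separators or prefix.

First, E_a ⊕ E_b = (M1 ⊕ K) ⊕ (M2 ⊕ K) = M1 ⊕ M2, so the key drops out. Then M2 = (M1 ⊕ M2) ⊕ M1 over the first 6 bytes.
byte 0: (43 xor 96) xor 66 = d5 xor 66 = b3
byte 1: (ae xor 9f) xor 6c = 31 xor 6c = 5d
byte 2: (f7 xor 43) xor 61 = b4 xor 61 = d5
byte 3: (9b xor 4a) xor 67 = d1 xor 67 = b6
byte 4: (48 xor 83) xor 7b = cb xor 7b = b0
byte 5: (24 xor 7d) xor 20 = 59 xor 20 = 79

b35dd5b6b079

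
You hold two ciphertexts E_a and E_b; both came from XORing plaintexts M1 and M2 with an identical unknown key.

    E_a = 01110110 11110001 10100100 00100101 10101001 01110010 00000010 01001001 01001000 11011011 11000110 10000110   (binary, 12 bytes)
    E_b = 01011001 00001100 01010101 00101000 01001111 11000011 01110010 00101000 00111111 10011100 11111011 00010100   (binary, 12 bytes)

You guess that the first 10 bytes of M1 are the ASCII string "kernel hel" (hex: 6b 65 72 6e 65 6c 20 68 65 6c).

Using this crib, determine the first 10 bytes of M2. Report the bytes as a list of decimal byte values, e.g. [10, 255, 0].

[68, 152, 131, 99, 131, 221, 80, 9, 18, 43]

First, E_a ⊕ E_b = (M1 ⊕ K) ⊕ (M2 ⊕ K) = M1 ⊕ M2, so the key drops out. Then M2 = (M1 ⊕ M2) ⊕ M1 over the first 10 bytes.
byte 0: (76 ⊕ 59) ⊕ 6b = 2f ⊕ 6b = 44
byte 1: (f1 ⊕ 0c) ⊕ 65 = fd ⊕ 65 = 98
byte 2: (a4 ⊕ 55) ⊕ 72 = f1 ⊕ 72 = 83
byte 3: (25 ⊕ 28) ⊕ 6e = 0d ⊕ 6e = 63
byte 4: (a9 ⊕ 4f) ⊕ 65 = e6 ⊕ 65 = 83
byte 5: (72 ⊕ c3) ⊕ 6c = b1 ⊕ 6c = dd
byte 6: (02 ⊕ 72) ⊕ 20 = 70 ⊕ 20 = 50
byte 7: (49 ⊕ 28) ⊕ 68 = 61 ⊕ 68 = 09
byte 8: (48 ⊕ 3f) ⊕ 65 = 77 ⊕ 65 = 12
byte 9: (db ⊕ 9c) ⊕ 6c = 47 ⊕ 6c = 2b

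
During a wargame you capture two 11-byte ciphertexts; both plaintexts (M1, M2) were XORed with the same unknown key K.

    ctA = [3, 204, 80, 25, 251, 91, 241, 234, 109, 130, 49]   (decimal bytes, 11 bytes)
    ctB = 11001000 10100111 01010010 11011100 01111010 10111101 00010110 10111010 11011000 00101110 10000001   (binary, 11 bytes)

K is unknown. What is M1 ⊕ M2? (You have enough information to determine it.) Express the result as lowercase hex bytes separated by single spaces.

cb 6b 02 c5 81 e6 e7 50 b5 ac b0

ctA ⊕ ctB = (M1 ⊕ K) ⊕ (M2 ⊕ K) = M1 ⊕ M2 — the shared key cancels under XOR.
byte 0: 00000011 ⊕ 11001000 = 11001011
byte 1: 11001100 ⊕ 10100111 = 01101011
byte 2: 01010000 ⊕ 01010010 = 00000010
byte 3: 00011001 ⊕ 11011100 = 11000101
byte 4: 11111011 ⊕ 01111010 = 10000001
byte 5: 01011011 ⊕ 10111101 = 11100110
byte 6: 11110001 ⊕ 00010110 = 11100111
byte 7: 11101010 ⊕ 10111010 = 01010000
byte 8: 01101101 ⊕ 11011000 = 10110101
byte 9: 10000010 ⊕ 00101110 = 10101100
byte 10: 00110001 ⊕ 10000001 = 10110000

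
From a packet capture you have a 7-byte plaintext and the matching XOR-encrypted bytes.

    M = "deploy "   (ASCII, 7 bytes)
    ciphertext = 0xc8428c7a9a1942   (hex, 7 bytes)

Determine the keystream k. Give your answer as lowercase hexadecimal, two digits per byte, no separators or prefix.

ac27fc16f56062

Since ciphertext = M ⊕ k, XORing both sides with M gives k = M ⊕ ciphertext.
01100100 ⊕ 11001000 = 10101100
01100101 ⊕ 01000010 = 00100111
01110000 ⊕ 10001100 = 11111100
01101100 ⊕ 01111010 = 00010110
01101111 ⊕ 10011010 = 11110101
01111001 ⊕ 00011001 = 01100000
00100000 ⊕ 01000010 = 01100010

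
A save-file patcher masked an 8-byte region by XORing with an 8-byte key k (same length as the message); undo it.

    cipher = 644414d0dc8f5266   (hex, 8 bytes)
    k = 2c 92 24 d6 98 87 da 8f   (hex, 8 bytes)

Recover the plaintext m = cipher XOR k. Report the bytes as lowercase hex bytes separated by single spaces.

XOR is its own inverse, so applying the key byte-wise gives the result directly.
64 xor 2c = 48
44 xor 92 = d6
14 xor 24 = 30
d0 xor d6 = 06
dc xor 98 = 44
8f xor 87 = 08
52 xor da = 88
66 xor 8f = e9

48 d6 30 06 44 08 88 e9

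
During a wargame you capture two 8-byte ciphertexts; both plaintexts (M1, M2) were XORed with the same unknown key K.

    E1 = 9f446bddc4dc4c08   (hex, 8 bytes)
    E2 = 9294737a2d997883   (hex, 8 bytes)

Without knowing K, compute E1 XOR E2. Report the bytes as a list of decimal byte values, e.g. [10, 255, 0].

[13, 208, 24, 167, 233, 69, 52, 139]

E1 ⊕ E2 = (M1 ⊕ K) ⊕ (M2 ⊕ K) = M1 ⊕ M2 — the shared key cancels under XOR.
10011111 ^ 10010010 = 00001101
01000100 ^ 10010100 = 11010000
01101011 ^ 01110011 = 00011000
11011101 ^ 01111010 = 10100111
11000100 ^ 00101101 = 11101001
11011100 ^ 10011001 = 01000101
01001100 ^ 01111000 = 00110100
00001000 ^ 10000011 = 10001011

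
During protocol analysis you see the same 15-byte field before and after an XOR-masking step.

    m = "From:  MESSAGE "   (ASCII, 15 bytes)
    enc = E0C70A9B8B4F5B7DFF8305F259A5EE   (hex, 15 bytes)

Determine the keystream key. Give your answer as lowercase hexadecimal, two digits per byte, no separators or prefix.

a6b565f6b16f7b30bad056b31ee0ce

Since enc = m ⊕ key, XORing both sides with m gives key = m ⊕ enc.
 70 ⊕ 224 = 166
114 ⊕ 199 = 181
111 ⊕  10 = 101
109 ⊕ 155 = 246
 58 ⊕ 139 = 177
 32 ⊕  79 = 111
 32 ⊕  91 = 123
 77 ⊕ 125 =  48
 69 ⊕ 255 = 186
 83 ⊕ 131 = 208
 83 ⊕   5 =  86
 65 ⊕ 242 = 179
 71 ⊕  89 =  30
 69 ⊕ 165 = 224
 32 ⊕ 238 = 206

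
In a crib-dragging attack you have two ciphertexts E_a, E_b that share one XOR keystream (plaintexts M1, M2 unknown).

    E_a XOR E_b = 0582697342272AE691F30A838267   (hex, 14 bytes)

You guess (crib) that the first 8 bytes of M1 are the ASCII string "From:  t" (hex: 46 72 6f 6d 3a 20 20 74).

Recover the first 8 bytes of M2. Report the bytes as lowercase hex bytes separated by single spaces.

Since E_a ⊕ E_b = M1 ⊕ M2, XORing with the guessed M1 bytes yields the corresponding M2 bytes: M2 = (E_a ⊕ E_b) ⊕ M1.
  5 XOR  70 =  67
130 XOR 114 = 240
105 XOR 111 =   6
115 XOR 109 =  30
 66 XOR  58 = 120
 39 XOR  32 =   7
 42 XOR  32 =  10
230 XOR 116 = 146

43 f0 06 1e 78 07 0a 92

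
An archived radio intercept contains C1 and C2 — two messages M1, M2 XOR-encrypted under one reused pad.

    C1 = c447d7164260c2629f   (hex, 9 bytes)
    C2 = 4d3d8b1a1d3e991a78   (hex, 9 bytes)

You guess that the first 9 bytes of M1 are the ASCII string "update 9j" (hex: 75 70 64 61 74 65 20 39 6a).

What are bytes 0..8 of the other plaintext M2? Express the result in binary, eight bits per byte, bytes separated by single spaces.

First, C1 ⊕ C2 = (M1 ⊕ K) ⊕ (M2 ⊕ K) = M1 ⊕ M2, so the key drops out. Then M2 = (M1 ⊕ M2) ⊕ M1 over the first 9 bytes.
byte 0: (c4 ^ 4d) ^ 75 = 89 ^ 75 = fc
byte 1: (47 ^ 3d) ^ 70 = 7a ^ 70 = 0a
byte 2: (d7 ^ 8b) ^ 64 = 5c ^ 64 = 38
byte 3: (16 ^ 1a) ^ 61 = 0c ^ 61 = 6d
byte 4: (42 ^ 1d) ^ 74 = 5f ^ 74 = 2b
byte 5: (60 ^ 3e) ^ 65 = 5e ^ 65 = 3b
byte 6: (c2 ^ 99) ^ 20 = 5b ^ 20 = 7b
byte 7: (62 ^ 1a) ^ 39 = 78 ^ 39 = 41
byte 8: (9f ^ 78) ^ 6a = e7 ^ 6a = 8d

11111100 00001010 00111000 01101101 00101011 00111011 01111011 01000001 10001101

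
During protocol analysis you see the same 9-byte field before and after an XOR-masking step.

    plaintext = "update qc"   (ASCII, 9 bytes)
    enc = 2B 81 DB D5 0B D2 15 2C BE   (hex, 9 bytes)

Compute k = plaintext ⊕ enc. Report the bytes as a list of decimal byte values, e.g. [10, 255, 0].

[94, 241, 191, 180, 127, 183, 53, 93, 221]

Since enc = plaintext ⊕ k, XORing both sides with plaintext gives k = plaintext ⊕ enc.
byte 0: 75 ⊕ 2b = 5e
byte 1: 70 ⊕ 81 = f1
byte 2: 64 ⊕ db = bf
byte 3: 61 ⊕ d5 = b4
byte 4: 74 ⊕ 0b = 7f
byte 5: 65 ⊕ d2 = b7
byte 6: 20 ⊕ 15 = 35
byte 7: 71 ⊕ 2c = 5d
byte 8: 63 ⊕ be = dd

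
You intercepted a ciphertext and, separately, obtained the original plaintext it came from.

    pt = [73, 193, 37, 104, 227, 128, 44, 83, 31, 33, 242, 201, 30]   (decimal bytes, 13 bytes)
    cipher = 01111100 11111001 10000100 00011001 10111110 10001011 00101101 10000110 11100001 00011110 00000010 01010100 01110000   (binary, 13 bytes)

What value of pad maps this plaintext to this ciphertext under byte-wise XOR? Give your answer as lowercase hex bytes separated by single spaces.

35 38 a1 71 5d 0b 01 d5 fe 3f f0 9d 6e

Since cipher = pt ⊕ pad, XORing both sides with pt gives pad = pt ⊕ cipher.
01001001 xor 01111100 = 00110101
11000001 xor 11111001 = 00111000
00100101 xor 10000100 = 10100001
01101000 xor 00011001 = 01110001
11100011 xor 10111110 = 01011101
10000000 xor 10001011 = 00001011
00101100 xor 00101101 = 00000001
01010011 xor 10000110 = 11010101
00011111 xor 11100001 = 11111110
00100001 xor 00011110 = 00111111
11110010 xor 00000010 = 11110000
11001001 xor 01010100 = 10011101
00011110 xor 01110000 = 01101110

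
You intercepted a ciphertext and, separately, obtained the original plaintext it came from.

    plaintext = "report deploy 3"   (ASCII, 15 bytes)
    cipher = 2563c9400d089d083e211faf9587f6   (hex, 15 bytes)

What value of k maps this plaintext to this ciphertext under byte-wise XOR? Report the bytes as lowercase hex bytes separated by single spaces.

57 06 b9 2f 7f 7c bd 6c 5b 51 73 c0 ec a7 c5

Since cipher = plaintext ⊕ k, XORing both sides with plaintext gives k = plaintext ⊕ cipher.
114 xor  37 =  87
101 xor  99 =   6
112 xor 201 = 185
111 xor  64 =  47
114 xor  13 = 127
116 xor   8 = 124
 32 xor 157 = 189
100 xor   8 = 108
101 xor  62 =  91
112 xor  33 =  81
108 xor  31 = 115
111 xor 175 = 192
121 xor 149 = 236
 32 xor 135 = 167
 51 xor 246 = 197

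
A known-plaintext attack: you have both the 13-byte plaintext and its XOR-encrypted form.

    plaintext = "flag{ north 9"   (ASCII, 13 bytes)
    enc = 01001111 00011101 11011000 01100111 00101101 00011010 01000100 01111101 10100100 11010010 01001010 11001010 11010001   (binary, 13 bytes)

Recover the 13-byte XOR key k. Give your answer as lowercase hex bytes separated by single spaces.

29 71 b9 00 56 3a 2a 12 d6 a6 22 ea e8

Since enc = plaintext ⊕ k, XORing both sides with plaintext gives k = plaintext ⊕ enc.
byte 0: 66 ^ 4f = 29
byte 1: 6c ^ 1d = 71
byte 2: 61 ^ d8 = b9
byte 3: 67 ^ 67 = 00
byte 4: 7b ^ 2d = 56
byte 5: 20 ^ 1a = 3a
byte 6: 6e ^ 44 = 2a
byte 7: 6f ^ 7d = 12
byte 8: 72 ^ a4 = d6
byte 9: 74 ^ d2 = a6
byte 10: 68 ^ 4a = 22
byte 11: 20 ^ ca = ea
byte 12: 39 ^ d1 = e8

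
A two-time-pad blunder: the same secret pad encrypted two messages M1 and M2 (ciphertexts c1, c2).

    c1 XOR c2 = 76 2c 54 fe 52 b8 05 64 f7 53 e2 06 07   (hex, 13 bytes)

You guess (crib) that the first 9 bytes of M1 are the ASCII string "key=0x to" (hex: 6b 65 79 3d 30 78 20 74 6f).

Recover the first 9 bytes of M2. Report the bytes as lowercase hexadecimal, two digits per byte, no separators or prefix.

Since c1 ⊕ c2 = M1 ⊕ M2, XORing with the guessed M1 bytes yields the corresponding M2 bytes: M2 = (c1 ⊕ c2) ⊕ M1.
76 ^ 6b = 1d
2c ^ 65 = 49
54 ^ 79 = 2d
fe ^ 3d = c3
52 ^ 30 = 62
b8 ^ 78 = c0
05 ^ 20 = 25
64 ^ 74 = 10
f7 ^ 6f = 98

1d492dc362c0251098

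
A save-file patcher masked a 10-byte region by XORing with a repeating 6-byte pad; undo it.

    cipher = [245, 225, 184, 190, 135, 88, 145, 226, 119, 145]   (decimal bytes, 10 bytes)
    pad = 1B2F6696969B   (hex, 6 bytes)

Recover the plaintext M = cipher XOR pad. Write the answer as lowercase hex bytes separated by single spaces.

ee ce de 28 11 c3 8a cd 11 07

The 6-byte key repeats, so the effective keystream is 1b 2f 66 96 96 9b 1b 2f 66 96.
byte 0: f5 xor 1b = ee
byte 1: e1 xor 2f = ce
byte 2: b8 xor 66 = de
byte 3: be xor 96 = 28
byte 4: 87 xor 96 = 11
byte 5: 58 xor 9b = c3
byte 6: 91 xor 1b = 8a
byte 7: e2 xor 2f = cd
byte 8: 77 xor 66 = 11
byte 9: 91 xor 96 = 07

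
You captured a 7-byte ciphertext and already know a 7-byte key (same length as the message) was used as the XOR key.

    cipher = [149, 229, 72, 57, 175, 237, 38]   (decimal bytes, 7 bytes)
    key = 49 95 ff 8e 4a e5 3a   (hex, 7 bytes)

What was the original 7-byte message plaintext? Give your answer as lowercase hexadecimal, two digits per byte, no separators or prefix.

95 ⊕ 49 = dc
e5 ⊕ 95 = 70
48 ⊕ ff = b7
39 ⊕ 8e = b7
af ⊕ 4a = e5
ed ⊕ e5 = 08
26 ⊕ 3a = 1c

dc70b7b7e5081c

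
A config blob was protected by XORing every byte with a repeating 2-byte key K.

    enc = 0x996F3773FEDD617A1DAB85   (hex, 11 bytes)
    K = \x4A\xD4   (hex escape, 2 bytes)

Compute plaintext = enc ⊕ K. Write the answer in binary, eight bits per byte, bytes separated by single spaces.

11010011 10111011 01111101 10100111 10110100 00001001 00101011 10101110 01010111 01111111 11001111

The 2-byte key repeats, so the effective keystream is 4a d4 4a d4 4a d4 4a d4 4a d4 4a.
byte 0: 99 ⊕ 4a = d3
byte 1: 6f ⊕ d4 = bb
byte 2: 37 ⊕ 4a = 7d
byte 3: 73 ⊕ d4 = a7
byte 4: fe ⊕ 4a = b4
byte 5: dd ⊕ d4 = 09
byte 6: 61 ⊕ 4a = 2b
byte 7: 7a ⊕ d4 = ae
byte 8: 1d ⊕ 4a = 57
byte 9: ab ⊕ d4 = 7f
byte 10: 85 ⊕ 4a = cf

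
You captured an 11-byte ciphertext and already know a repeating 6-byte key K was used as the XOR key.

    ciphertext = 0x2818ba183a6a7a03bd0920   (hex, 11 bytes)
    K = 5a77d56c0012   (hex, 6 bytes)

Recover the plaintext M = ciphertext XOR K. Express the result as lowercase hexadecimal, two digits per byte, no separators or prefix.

726f6f743a782074686520

The 6-byte key repeats, so the effective keystream is 5a 77 d5 6c 00 12 5a 77 d5 6c 00.
byte 0: 28 ⊕ 5a = 72
byte 1: 18 ⊕ 77 = 6f
byte 2: ba ⊕ d5 = 6f
byte 3: 18 ⊕ 6c = 74
byte 4: 3a ⊕ 00 = 3a
byte 5: 6a ⊕ 12 = 78
byte 6: 7a ⊕ 5a = 20
byte 7: 03 ⊕ 77 = 74
byte 8: bd ⊕ d5 = 68
byte 9: 09 ⊕ 6c = 65
byte 10: 20 ⊕ 00 = 20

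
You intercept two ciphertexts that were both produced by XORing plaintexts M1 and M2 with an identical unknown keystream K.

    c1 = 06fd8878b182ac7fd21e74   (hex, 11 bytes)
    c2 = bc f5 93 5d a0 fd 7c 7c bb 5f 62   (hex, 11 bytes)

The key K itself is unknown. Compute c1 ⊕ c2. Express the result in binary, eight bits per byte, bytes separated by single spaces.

10111010 00001000 00011011 00100101 00010001 01111111 11010000 00000011 01101001 01000001 00010110

c1 ⊕ c2 = (M1 ⊕ K) ⊕ (M2 ⊕ K) = M1 ⊕ M2 — the shared key cancels under XOR.
06 xor bc = ba
fd xor f5 = 08
88 xor 93 = 1b
78 xor 5d = 25
b1 xor a0 = 11
82 xor fd = 7f
ac xor 7c = d0
7f xor 7c = 03
d2 xor bb = 69
1e xor 5f = 41
74 xor 62 = 16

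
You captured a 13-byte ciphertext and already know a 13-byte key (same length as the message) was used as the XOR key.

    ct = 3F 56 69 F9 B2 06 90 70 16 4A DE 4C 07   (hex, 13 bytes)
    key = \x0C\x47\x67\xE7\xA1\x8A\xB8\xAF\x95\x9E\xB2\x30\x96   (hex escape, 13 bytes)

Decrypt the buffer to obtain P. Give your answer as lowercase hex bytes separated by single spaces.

33 11 0e 1e 13 8c 28 df 83 d4 6c 7c 91

3f XOR 0c = 33
56 XOR 47 = 11
69 XOR 67 = 0e
f9 XOR e7 = 1e
b2 XOR a1 = 13
06 XOR 8a = 8c
90 XOR b8 = 28
70 XOR af = df
16 XOR 95 = 83
4a XOR 9e = d4
de XOR b2 = 6c
4c XOR 30 = 7c
07 XOR 96 = 91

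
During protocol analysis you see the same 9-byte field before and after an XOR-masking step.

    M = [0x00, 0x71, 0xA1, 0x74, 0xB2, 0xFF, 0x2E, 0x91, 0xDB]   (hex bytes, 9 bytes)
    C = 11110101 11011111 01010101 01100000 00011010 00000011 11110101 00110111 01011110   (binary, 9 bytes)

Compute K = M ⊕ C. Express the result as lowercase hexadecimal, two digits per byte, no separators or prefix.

f5aef414a8fcdba685

Since C = M ⊕ K, XORing both sides with M gives K = M ⊕ C.
00000000 ^ 11110101 = 11110101
01110001 ^ 11011111 = 10101110
10100001 ^ 01010101 = 11110100
01110100 ^ 01100000 = 00010100
10110010 ^ 00011010 = 10101000
11111111 ^ 00000011 = 11111100
00101110 ^ 11110101 = 11011011
10010001 ^ 00110111 = 10100110
11011011 ^ 01011110 = 10000101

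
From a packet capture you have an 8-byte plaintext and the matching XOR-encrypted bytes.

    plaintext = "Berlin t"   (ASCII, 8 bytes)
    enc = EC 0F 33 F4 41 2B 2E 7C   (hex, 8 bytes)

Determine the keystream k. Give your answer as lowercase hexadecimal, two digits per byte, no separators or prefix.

Since enc = plaintext ⊕ k, XORing both sides with plaintext gives k = plaintext ⊕ enc.
42 xor ec = ae
65 xor 0f = 6a
72 xor 33 = 41
6c xor f4 = 98
69 xor 41 = 28
6e xor 2b = 45
20 xor 2e = 0e
74 xor 7c = 08

ae6a419828450e08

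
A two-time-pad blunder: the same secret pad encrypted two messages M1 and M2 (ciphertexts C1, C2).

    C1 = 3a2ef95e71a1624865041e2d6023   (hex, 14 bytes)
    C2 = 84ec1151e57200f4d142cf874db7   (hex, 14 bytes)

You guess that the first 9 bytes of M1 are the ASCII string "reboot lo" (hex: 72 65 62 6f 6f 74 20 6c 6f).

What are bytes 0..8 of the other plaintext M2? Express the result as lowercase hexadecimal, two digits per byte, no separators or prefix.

cca78a60fba742d0db

First, C1 ⊕ C2 = (M1 ⊕ K) ⊕ (M2 ⊕ K) = M1 ⊕ M2, so the key drops out. Then M2 = (M1 ⊕ M2) ⊕ M1 over the first 9 bytes.
byte 0: (3a ⊕ 84) ⊕ 72 = be ⊕ 72 = cc
byte 1: (2e ⊕ ec) ⊕ 65 = c2 ⊕ 65 = a7
byte 2: (f9 ⊕ 11) ⊕ 62 = e8 ⊕ 62 = 8a
byte 3: (5e ⊕ 51) ⊕ 6f = 0f ⊕ 6f = 60
byte 4: (71 ⊕ e5) ⊕ 6f = 94 ⊕ 6f = fb
byte 5: (a1 ⊕ 72) ⊕ 74 = d3 ⊕ 74 = a7
byte 6: (62 ⊕ 00) ⊕ 20 = 62 ⊕ 20 = 42
byte 7: (48 ⊕ f4) ⊕ 6c = bc ⊕ 6c = d0
byte 8: (65 ⊕ d1) ⊕ 6f = b4 ⊕ 6f = db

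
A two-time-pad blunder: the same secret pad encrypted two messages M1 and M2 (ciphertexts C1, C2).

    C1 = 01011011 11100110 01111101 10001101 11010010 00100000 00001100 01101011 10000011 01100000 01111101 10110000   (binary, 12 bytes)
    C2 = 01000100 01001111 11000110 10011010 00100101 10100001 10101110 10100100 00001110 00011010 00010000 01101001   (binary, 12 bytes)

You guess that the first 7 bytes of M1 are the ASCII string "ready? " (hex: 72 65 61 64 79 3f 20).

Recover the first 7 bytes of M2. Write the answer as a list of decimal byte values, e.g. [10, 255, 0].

[109, 204, 218, 115, 142, 190, 130]

First, C1 ⊕ C2 = (M1 ⊕ K) ⊕ (M2 ⊕ K) = M1 ⊕ M2, so the key drops out. Then M2 = (M1 ⊕ M2) ⊕ M1 over the first 7 bytes.
byte 0: (5b xor 44) xor 72 = 1f xor 72 = 6d
byte 1: (e6 xor 4f) xor 65 = a9 xor 65 = cc
byte 2: (7d xor c6) xor 61 = bb xor 61 = da
byte 3: (8d xor 9a) xor 64 = 17 xor 64 = 73
byte 4: (d2 xor 25) xor 79 = f7 xor 79 = 8e
byte 5: (20 xor a1) xor 3f = 81 xor 3f = be
byte 6: (0c xor ae) xor 20 = a2 xor 20 = 82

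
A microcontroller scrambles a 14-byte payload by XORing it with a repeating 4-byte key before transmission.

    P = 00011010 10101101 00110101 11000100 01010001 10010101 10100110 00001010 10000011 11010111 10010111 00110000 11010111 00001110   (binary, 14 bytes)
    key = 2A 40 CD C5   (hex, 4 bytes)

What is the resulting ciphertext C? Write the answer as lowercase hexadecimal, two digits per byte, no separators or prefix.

30edf8017bd56bcfa9975af5fd4e

The 4-byte key repeats, so the effective keystream is 2a 40 cd c5 2a 40 cd c5 2a 40 cd c5 2a 40.
byte 0: 1a ⊕ 2a = 30
byte 1: ad ⊕ 40 = ed
byte 2: 35 ⊕ cd = f8
byte 3: c4 ⊕ c5 = 01
byte 4: 51 ⊕ 2a = 7b
byte 5: 95 ⊕ 40 = d5
byte 6: a6 ⊕ cd = 6b
byte 7: 0a ⊕ c5 = cf
byte 8: 83 ⊕ 2a = a9
byte 9: d7 ⊕ 40 = 97
byte 10: 97 ⊕ cd = 5a
byte 11: 30 ⊕ c5 = f5
byte 12: d7 ⊕ 2a = fd
byte 13: 0e ⊕ 40 = 4e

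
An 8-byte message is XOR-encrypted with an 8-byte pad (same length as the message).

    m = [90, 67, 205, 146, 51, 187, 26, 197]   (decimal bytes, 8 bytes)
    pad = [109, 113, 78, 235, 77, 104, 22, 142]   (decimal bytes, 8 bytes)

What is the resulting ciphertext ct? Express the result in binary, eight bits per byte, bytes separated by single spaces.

byte 0: 5a ^ 6d = 37
byte 1: 43 ^ 71 = 32
byte 2: cd ^ 4e = 83
byte 3: 92 ^ eb = 79
byte 4: 33 ^ 4d = 7e
byte 5: bb ^ 68 = d3
byte 6: 1a ^ 16 = 0c
byte 7: c5 ^ 8e = 4b

00110111 00110010 10000011 01111001 01111110 11010011 00001100 01001011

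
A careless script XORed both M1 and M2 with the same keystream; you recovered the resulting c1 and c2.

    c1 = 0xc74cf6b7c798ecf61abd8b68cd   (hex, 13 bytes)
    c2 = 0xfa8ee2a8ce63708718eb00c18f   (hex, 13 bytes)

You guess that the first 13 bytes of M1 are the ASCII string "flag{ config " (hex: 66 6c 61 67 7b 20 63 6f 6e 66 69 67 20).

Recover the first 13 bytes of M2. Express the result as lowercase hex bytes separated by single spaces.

5b ae 75 78 72 db ff 1e 6c 30 e2 ce 62

First, c1 ⊕ c2 = (M1 ⊕ K) ⊕ (M2 ⊕ K) = M1 ⊕ M2, so the key drops out. Then M2 = (M1 ⊕ M2) ⊕ M1 over the first 13 bytes.
byte 0: (c7 ⊕ fa) ⊕ 66 = 3d ⊕ 66 = 5b
byte 1: (4c ⊕ 8e) ⊕ 6c = c2 ⊕ 6c = ae
byte 2: (f6 ⊕ e2) ⊕ 61 = 14 ⊕ 61 = 75
byte 3: (b7 ⊕ a8) ⊕ 67 = 1f ⊕ 67 = 78
byte 4: (c7 ⊕ ce) ⊕ 7b = 09 ⊕ 7b = 72
byte 5: (98 ⊕ 63) ⊕ 20 = fb ⊕ 20 = db
byte 6: (ec ⊕ 70) ⊕ 63 = 9c ⊕ 63 = ff
byte 7: (f6 ⊕ 87) ⊕ 6f = 71 ⊕ 6f = 1e
byte 8: (1a ⊕ 18) ⊕ 6e = 02 ⊕ 6e = 6c
byte 9: (bd ⊕ eb) ⊕ 66 = 56 ⊕ 66 = 30
byte 10: (8b ⊕ 00) ⊕ 69 = 8b ⊕ 69 = e2
byte 11: (68 ⊕ c1) ⊕ 67 = a9 ⊕ 67 = ce
byte 12: (cd ⊕ 8f) ⊕ 20 = 42 ⊕ 20 = 62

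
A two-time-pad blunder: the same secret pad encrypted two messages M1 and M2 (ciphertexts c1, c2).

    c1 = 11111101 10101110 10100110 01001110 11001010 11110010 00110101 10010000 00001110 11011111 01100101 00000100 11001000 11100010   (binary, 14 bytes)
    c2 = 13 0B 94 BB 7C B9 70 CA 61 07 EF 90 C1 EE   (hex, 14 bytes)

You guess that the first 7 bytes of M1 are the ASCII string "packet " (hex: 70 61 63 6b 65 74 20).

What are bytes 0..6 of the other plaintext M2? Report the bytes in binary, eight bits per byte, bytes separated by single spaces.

10011110 11000100 01010001 10011110 11010011 00111111 01100101

First, c1 ⊕ c2 = (M1 ⊕ K) ⊕ (M2 ⊕ K) = M1 ⊕ M2, so the key drops out. Then M2 = (M1 ⊕ M2) ⊕ M1 over the first 7 bytes.
byte 0: (fd XOR 13) XOR 70 = ee XOR 70 = 9e
byte 1: (ae XOR 0b) XOR 61 = a5 XOR 61 = c4
byte 2: (a6 XOR 94) XOR 63 = 32 XOR 63 = 51
byte 3: (4e XOR bb) XOR 6b = f5 XOR 6b = 9e
byte 4: (ca XOR 7c) XOR 65 = b6 XOR 65 = d3
byte 5: (f2 XOR b9) XOR 74 = 4b XOR 74 = 3f
byte 6: (35 XOR 70) XOR 20 = 45 XOR 20 = 65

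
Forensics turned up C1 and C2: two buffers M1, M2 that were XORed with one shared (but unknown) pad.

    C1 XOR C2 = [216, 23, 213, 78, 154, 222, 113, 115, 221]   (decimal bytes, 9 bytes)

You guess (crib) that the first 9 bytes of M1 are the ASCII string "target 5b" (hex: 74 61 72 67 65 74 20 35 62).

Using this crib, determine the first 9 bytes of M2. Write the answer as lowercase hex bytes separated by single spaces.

ac 76 a7 29 ff aa 51 46 bf

Since C1 ⊕ C2 = M1 ⊕ M2, XORing with the guessed M1 bytes yields the corresponding M2 bytes: M2 = (C1 ⊕ C2) ⊕ M1.
byte 0: d8 ⊕ 74 = ac
byte 1: 17 ⊕ 61 = 76
byte 2: d5 ⊕ 72 = a7
byte 3: 4e ⊕ 67 = 29
byte 4: 9a ⊕ 65 = ff
byte 5: de ⊕ 74 = aa
byte 6: 71 ⊕ 20 = 51
byte 7: 73 ⊕ 35 = 46
byte 8: dd ⊕ 62 = bf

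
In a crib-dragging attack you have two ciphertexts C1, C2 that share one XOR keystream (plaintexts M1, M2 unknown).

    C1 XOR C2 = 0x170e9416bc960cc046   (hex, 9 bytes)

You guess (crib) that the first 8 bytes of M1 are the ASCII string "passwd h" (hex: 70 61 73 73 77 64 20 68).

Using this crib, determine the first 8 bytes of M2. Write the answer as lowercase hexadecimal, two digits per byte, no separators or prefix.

Since C1 ⊕ C2 = M1 ⊕ M2, XORing with the guessed M1 bytes yields the corresponding M2 bytes: M2 = (C1 ⊕ C2) ⊕ M1.
17 XOR 70 = 67
0e XOR 61 = 6f
94 XOR 73 = e7
16 XOR 73 = 65
bc XOR 77 = cb
96 XOR 64 = f2
0c XOR 20 = 2c
c0 XOR 68 = a8

676fe765cbf22ca8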